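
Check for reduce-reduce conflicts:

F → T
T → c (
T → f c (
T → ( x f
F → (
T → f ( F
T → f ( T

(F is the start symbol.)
Yes — I10: [F → T .] vs [T → f ( T .]

A reduce-reduce conflict occurs when an LR(0) state has two complete items [A → α .] and [B → β .] — both call for a reduction, and with no lookahead the parser cannot choose between them.

Augment with F' → F and build the canonical LR(0) collection (I0 = CLOSURE({[F' → . F]}), then GOTO on every symbol after a dot until no new states appear). It has 14 states:
  I0: { [F → . (], [F → . T], [F' → . F], [T → . ( x f], [T → . c (], [T → . f ( F], [T → . f ( T], [T → . f c (] }  — shift
  I1: { [F → ( .], [T → ( . x f] }  — shift, reduce
  I2: { [F' → F .] }  — accept
  I3: { [F → T .] }  — reduce
  I4: { [T → c . (] }  — shift
  I5: { [T → f . ( F], [T → f . ( T], [T → f . c (] }  — shift
  I6: { [F → . (], [F → . T], [T → . ( x f], [T → . c (], [T → . f ( F], [T → . f ( T], [T → . f c (], [T → f ( . F], [T → f ( . T] }  — shift
  I7: { [T → f c . (] }  — shift
  I8: { [T → f c ( .] }  — reduce
  I9: { [T → f ( F .] }  — reduce
  I10: { [F → T .], [T → f ( T .] }  — 2 reduces
  I11: { [T → c ( .] }  — reduce
  I12: { [T → ( x . f] }  — shift
  I13: { [T → ( x f .] }  — reduce

I10 contains complete items [F → T .], [T → f ( T .] — reduce-reduce conflict.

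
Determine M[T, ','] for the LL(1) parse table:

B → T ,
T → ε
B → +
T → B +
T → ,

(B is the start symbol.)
T → ε, T → B +, T → ,

To find M[T, ','], we find productions for T where ',' is in the predict set (PREDICT(N → α) = (FIRST(α) \ {ε}) ∪ (FOLLOW(N) if α ⇒* ε)).

Relevant sets:
  FIRST(B) = { '+', ',' }
  FOLLOW(T) = { ',' }

T → ε: PREDICT = { ',' }
  ',' is in predict set, so this production goes in M[T, ',']
T → B +: PREDICT = { '+', ',' }
  ',' is in predict set, so this production goes in M[T, ',']
T → ,: PREDICT = { ',' }
  ',' is in predict set, so this production goes in M[T, ',']

M[T, ','] = T → ε, T → B +, T → ,  (a multiply-defined cell — the grammar is not LL(1))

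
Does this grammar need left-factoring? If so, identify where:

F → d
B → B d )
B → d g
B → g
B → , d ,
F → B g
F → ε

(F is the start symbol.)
Left-factoring is needed when two productions for the same non-terminal
share a common prefix on the right-hand side.

Productions for F:
  F → d
  F → B g
  F → ε
Productions for B:
  B → B d )
  B → d g
  B → g
  B → , d ,

No common prefixes found.

Answer: No, left-factoring is not needed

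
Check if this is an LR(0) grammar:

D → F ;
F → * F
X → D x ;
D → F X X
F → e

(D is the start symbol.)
A grammar is LR(0) if no state in the canonical LR(0) collection has:
  - both a shift item (dot before a terminal) and a complete item (shift-reduce conflict), or
  - two or more complete items (reduce-reduce conflict; the accept item [D' → D .] counts as a complete item here).

Augment with D' → D and build the canonical LR(0) collection (I0 = CLOSURE({[D' → . D]}), then GOTO on every symbol after a dot until no new states appear). It has 12 states:
  I0: { [D → . F ;], [D → . F X X], [D' → . D], [F → . * F], [F → . e] }  — shift
  I1: { [F → * . F], [F → . * F], [F → . e] }  — shift
  I2: { [D' → D .] }  — accept
  I3: { [D → . F ;], [D → . F X X], [D → F . ;], [D → F . X X], [F → . * F], [F → . e], [X → . D x ;] }  — shift
  I4: { [F → e .] }  — reduce
  I5: { [D → F ; .] }  — reduce
  I6: { [X → D . x ;] }  — shift
  I7: { [D → . F ;], [D → . F X X], [D → F X . X], [F → . * F], [F → . e], [X → . D x ;] }  — shift
  I8: { [D → F X X .] }  — reduce
  I9: { [X → D x . ;] }  — shift
  I10: { [X → D x ; .] }  — reduce
  I11: { [F → * F .] }  — reduce

Every state is either a pure shift/goto state or contains exactly one complete item and nothing to shift — no conflicts. The grammar is LR(0).

Answer: Yes, the grammar is LR(0)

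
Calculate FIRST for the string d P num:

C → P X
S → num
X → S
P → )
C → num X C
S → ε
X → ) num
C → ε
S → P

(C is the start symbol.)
To compute FIRST(d P num), process the symbols left to right:
Symbol d is a terminal. Add 'd' and stop.
FIRST(d P num) = { 'd' }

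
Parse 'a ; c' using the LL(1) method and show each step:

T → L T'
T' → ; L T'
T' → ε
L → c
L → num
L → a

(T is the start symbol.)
LL(1) parsing maintains a stack (initially the start symbol over $) and the input. At each step: if the stack top is a terminal, match it against the current input token; if it is a non-terminal N, replace it with the RHS of M[N, lookahead] (the unique production whose predict set contains the lookahead).

Stack is shown with the top on the left.

Stack     Input    Action
-------------------------
T $       a ; c $  output T → L T'
L T' $    a ; c $  output L → a
a T' $    a ; c $  match 'a'
T' $      ; c $    output T' → ; L T'
; L T' $  ; c $    match ';'
L T' $    c $      output L → c
c T' $    c $      match 'c'
T' $      $        output T' → ε
$         $        accept

The string is accepted.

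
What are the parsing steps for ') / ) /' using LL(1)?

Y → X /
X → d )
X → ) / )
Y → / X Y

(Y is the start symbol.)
LL(1) parsing maintains a stack (initially the start symbol over $) and the input. At each step: if the stack top is a terminal, match it against the current input token; if it is a non-terminal N, replace it with the RHS of M[N, lookahead] (the unique production whose predict set contains the lookahead).

Stack is shown with the top on the left.

Stack      Input      Action
----------------------------
Y $        ) / ) / $  output Y → X /
X / $      ) / ) / $  output X → ) / )
) / ) / $  ) / ) / $  match ')'
/ ) / $    / ) / $    match '/'
) / $      ) / $      match ')'
/ $        / $        match '/'
$          $          accept

The string is accepted.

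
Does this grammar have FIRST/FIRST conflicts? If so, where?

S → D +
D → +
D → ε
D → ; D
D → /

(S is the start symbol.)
A FIRST/FIRST conflict occurs when two productions N → α and N → β for the same non-terminal have FIRST(α) ∩ FIRST(β) ≠ ∅ (with ε ∈ FIRST of a nullable right-hand side, so two nullable alternatives also conflict).

Productions for D:
  D → +: FIRST = { '+' }
  D → ε: FIRST = { ε }
  D → ; D: FIRST = { ';' }
  D → /: FIRST = { '/' }
S has only one production, so no FIRST/FIRST conflict is possible there.

All alternatives of each non-terminal have pairwise disjoint FIRST sets.

Answer: No FIRST/FIRST conflicts.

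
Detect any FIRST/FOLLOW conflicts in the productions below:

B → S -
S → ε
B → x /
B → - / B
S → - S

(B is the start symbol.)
Yes. S → '-' S with FOLLOW(S) on { '-' }

A FIRST/FOLLOW conflict occurs when a non-terminal N has a nullable alternative N → β (β ⇒* ε) and another alternative N → α with FIRST(α) ∩ FOLLOW(N) ≠ ∅: on such a lookahead the parser cannot decide between expanding α and letting N vanish via β.

Nullable non-terminals: S.

S: nullable alternative(s) S → ε; FOLLOW(S) = { '-' }
  S → ε: FIRST \ {ε} = { } — this is the only nullable alternative, skip
  S → - S: FIRST \ {ε} = { '-' } — overlaps FOLLOW(S) on { '-' }: CONFLICT

B has no nullable alternative, so no FIRST/FOLLOW check is needed there.

So the grammar has 1 FIRST/FOLLOW conflict (marked CONFLICT above).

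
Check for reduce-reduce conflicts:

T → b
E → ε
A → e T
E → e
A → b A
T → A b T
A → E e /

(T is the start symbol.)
Augment with T' → T and build the canonical LR(0) collection (I0 = CLOSURE({[T' → . T]}), then GOTO on every symbol after a dot until no new states appear). It has 13 states:
  I0: { [A → . E e /], [A → . b A], [A → . e T], [E → . e], [E → .], [T → . A b T], [T → . b], [T' → . T] }  — shift, reduce
  I1: { [T → A . b T] }  — shift
  I2: { [A → E . e /] }  — shift
  I3: { [T' → T .] }  — accept
  I4: { [A → . E e /], [A → . b A], [A → . e T], [A → b . A], [E → . e], [E → .], [T → b .] }  — shift, 2 reduces
  I5: { [A → . E e /], [A → . b A], [A → . e T], [A → e . T], [E → . e], [E → .], [E → e .], [T → . A b T], [T → . b] }  — shift, 2 reduces
  I6: { [A → e T .] }  — reduce
  I7: { [A → b A .] }  — reduce
  I8: { [A → . E e /], [A → . b A], [A → . e T], [A → b . A], [E → . e], [E → .] }  — shift, reduce
  I9: { [A → E e . /] }  — shift
  I10: { [A → E e / .] }  — reduce
  I11: { [A → . E e /], [A → . b A], [A → . e T], [E → . e], [E → .], [T → . A b T], [T → . b], [T → A b . T] }  — shift, reduce
  I12: { [T → A b T .] }  — reduce

I4 contains complete items [E → .], [T → b .] — reduce-reduce conflict.
I5 contains complete items [E → .], [E → e .] — reduce-reduce conflict.

Answer: Yes — I4: [E → .] vs [T → b .]; I5: [E → .] vs [E → e .]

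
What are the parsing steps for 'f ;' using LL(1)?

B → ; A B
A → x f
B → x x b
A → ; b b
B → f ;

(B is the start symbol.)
LL(1) parsing maintains a stack (initially the start symbol over $) and the input. At each step: if the stack top is a terminal, match it against the current input token; if it is a non-terminal N, replace it with the RHS of M[N, lookahead] (the unique production whose predict set contains the lookahead).

Stack is shown with the top on the left.

Stack  Input  Action
--------------------
B $    f ; $  output B → f ;
f ; $  f ; $  match 'f'
; $    ; $    match ';'
$      $      accept

The string is accepted.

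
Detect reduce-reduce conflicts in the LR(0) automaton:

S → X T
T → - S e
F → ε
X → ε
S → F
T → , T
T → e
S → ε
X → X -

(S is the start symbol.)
Augment with S' → S and build the canonical LR(0) collection (I0 = CLOSURE({[S' → . S]}), then GOTO on every symbol after a dot until no new states appear). It has 12 states:
  I0: { [F → .], [S → . F], [S → . X T], [S → .], [S' → . S], [X → . X -], [X → .] }  — 3 reduces
  I1: { [S → F .] }  — reduce
  I2: { [S' → S .] }  — accept
  I3: { [S → X . T], [T → . , T], [T → . - S e], [T → . e], [X → X . -] }  — shift
  I4: { [T → , . T], [T → . , T], [T → . - S e], [T → . e] }  — shift
  I5: { [F → .], [S → . F], [S → . X T], [S → .], [T → - . S e], [X → . X -], [X → .], [X → X - .] }  — 4 reduces
  I6: { [S → X T .] }  — reduce
  I7: { [T → e .] }  — reduce
  I8: { [T → - S . e] }  — shift
  I9: { [T → - S e .] }  — reduce
  I10: { [F → .], [S → . F], [S → . X T], [S → .], [T → - . S e], [X → . X -], [X → .] }  — 3 reduces
  I11: { [T → , T .] }  — reduce

I0 contains complete items [F → .], [S → .], [X → .] — reduce-reduce conflict.
I5 contains complete items [F → .], [S → .], [X → .], [X → X - .] — reduce-reduce conflict.
I10 contains complete items [F → .], [S → .], [X → .] — reduce-reduce conflict.

Answer: Yes — I0: [F → .] vs [S → .]; I5: [F → .] vs [S → .]; I10: [F → .] vs [S → .]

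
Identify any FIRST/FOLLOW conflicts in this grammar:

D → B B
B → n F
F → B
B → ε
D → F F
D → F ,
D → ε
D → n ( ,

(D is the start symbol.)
Nullable non-terminals: B, D, F.
FIRST sets used below: FIRST(B) = { 'n', ε }, FIRST(F) = { 'n', ε }

B: nullable alternative(s) B → ε; FOLLOW(B) = { $, ',', 'n' }
  B → n F: FIRST \ {ε} = { 'n' } — overlaps FOLLOW(B) on { 'n' }: CONFLICT
  B → ε: FIRST \ {ε} = { } — this is the only nullable alternative, skip

D: nullable alternative(s) D → B B, D → F F, D → ε; FOLLOW(D) = { $ }
  D → B B: FIRST \ {ε} = { 'n' } — disjoint from FOLLOW(D)
  D → F F: FIRST \ {ε} = { 'n' } — disjoint from FOLLOW(D)
  D → F ,: FIRST \ {ε} = { ',', 'n' } — disjoint from FOLLOW(D)
  D → ε: FIRST \ {ε} = { } — disjoint from FOLLOW(D)
  D → n ( ,: FIRST \ {ε} = { 'n' } — disjoint from FOLLOW(D)
F has a nullable alternative but only one production, so nothing to check.

So the grammar has 1 FIRST/FOLLOW conflict (marked CONFLICT above).

Answer: Yes. B → n F with FOLLOW(B) on { 'n' }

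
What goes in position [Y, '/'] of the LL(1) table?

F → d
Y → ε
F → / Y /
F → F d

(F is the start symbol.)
Y → ε

To find M[Y, '/'], we find productions for Y where '/' is in the predict set (PREDICT(N → α) = (FIRST(α) \ {ε}) ∪ (FOLLOW(N) if α ⇒* ε)).

Relevant sets:
  FOLLOW(Y) = { '/' }

Y → ε: PREDICT = { '/' }
  '/' is in predict set, so this production goes in M[Y, '/']

M[Y, '/'] = Y → ε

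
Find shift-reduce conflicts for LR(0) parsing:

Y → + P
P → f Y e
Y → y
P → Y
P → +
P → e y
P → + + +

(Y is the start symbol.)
A shift-reduce conflict occurs when an LR(0) state has both:
  - a complete (reduce) item [A → α .] (dot at the end), and
  - a shift item [B → β . c γ] (dot before a terminal).

Augment with Y' → Y and build the canonical LR(0) collection (I0 = CLOSURE({[Y' → . Y]}), then GOTO on every symbol after a dot until no new states appear). It has 14 states:
  I0: { [Y → . + P], [Y → . y], [Y' → . Y] }  — shift
  I1: { [P → . + + +], [P → . +], [P → . Y], [P → . e y], [P → . f Y e], [Y → + . P], [Y → . + P], [Y → . y] }  — shift
  I2: { [Y' → Y .] }  — accept
  I3: { [Y → y .] }  — reduce
  I4: { [P → + . + +], [P → + .], [P → . + + +], [P → . +], [P → . Y], [P → . e y], [P → . f Y e], [Y → + . P], [Y → . + P], [Y → . y] }  — shift, reduce
  I5: { [Y → + P .] }  — reduce
  I6: { [P → Y .] }  — reduce
  I7: { [P → e . y] }  — shift
  I8: { [P → f . Y e], [Y → . + P], [Y → . y] }  — shift
  I9: { [P → f Y . e] }  — shift
  I10: { [P → f Y e .] }  — reduce
  I11: { [P → e y .] }  — reduce
  I12: { [P → + + . +], [P → + . + +], [P → + .], [P → . + + +], [P → . +], [P → . Y], [P → . e y], [P → . f Y e], [Y → + . P], [Y → . + P], [Y → . y] }  — shift, reduce
  I13: { [P → + + + .], [P → + + . +], [P → + . + +], [P → + .], [P → . + + +], [P → . +], [P → . Y], [P → . e y], [P → . f Y e], [Y → + . P], [Y → . + P], [Y → . y] }  — shift, 2 reduces

I4 contains reduce item [P → + .] and shift items [P → . +], [P → . + + +], [P → + . + +], [P → . e y], [P → . f Y e], [Y → . + P], [Y → . y] — shift-reduce conflict.
I12 contains reduce item [P → + .] and shift items [P → . +], [P → . + + +], [P → + . + +], [P → + + . +], [P → . e y], [P → . f Y e], [Y → . + P], [Y → . y] — shift-reduce conflict.
I13 contains reduce items [P → + .], [P → + + + .] and shift items [P → . +], [P → . + + +], [P → + . + +], [P → + + . +], [P → . e y], [P → . f Y e], [Y → . + P], [Y → . y] — shift-reduce conflict.

Answer: Yes — I4: [P → + .] vs [P → . +]; I12: [P → + .] vs [P → . +]; I13: [P → + .] vs [P → . +]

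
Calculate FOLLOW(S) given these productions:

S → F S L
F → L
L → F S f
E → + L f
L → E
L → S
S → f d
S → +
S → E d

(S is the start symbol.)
{ $, '+', 'f' }

To compute FOLLOW(S), find every occurrence of S on a right-hand side N → α S β: add FIRST(β) \ {ε}, and if β is empty or nullable also add FOLLOW(N). Iterate to a fixed point.

S is the start symbol, so $ ∈ FOLLOW(S).
In S → F S L: S is followed by L, add FIRST(L) \ {ε} = { '+', 'f' }
In L → F S f: S is followed by f, add FIRST(f) \ {ε} = { 'f' }
In L → S: S is at the end, add FOLLOW(L)

The FOLLOW sets referred to above (computed the same way, to a fixed point):
  FOLLOW(L) = { $, '+', 'f' }

Taking the union: FOLLOW(S) = { $, '+', 'f' }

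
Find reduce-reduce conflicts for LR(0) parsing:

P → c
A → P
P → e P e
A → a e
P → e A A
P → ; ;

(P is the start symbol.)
No reduce-reduce conflicts

Augment with P' → P and build the canonical LR(0) collection (I0 = CLOSURE({[P' → . P]}), then GOTO on every symbol after a dot until no new states appear). It has 13 states:
  I0: { [P → . ; ;], [P → . c], [P → . e A A], [P → . e P e], [P' → . P] }  — shift
  I1: { [P → ; . ;] }  — shift
  I2: { [P' → P .] }  — accept
  I3: { [P → c .] }  — reduce
  I4: { [A → . P], [A → . a e], [P → . ; ;], [P → . c], [P → . e A A], [P → . e P e], [P → e . A A], [P → e . P e] }  — shift
  I5: { [A → . P], [A → . a e], [P → . ; ;], [P → . c], [P → . e A A], [P → . e P e], [P → e A . A] }  — shift
  I6: { [A → P .], [P → e P . e] }  — shift, reduce
  I7: { [A → a . e] }  — shift
  I8: { [A → a e .] }  — reduce
  I9: { [P → e P e .] }  — reduce
  I10: { [P → e A A .] }  — reduce
  I11: { [A → P .] }  — reduce
  I12: { [P → ; ; .] }  — reduce

No state contains more than one complete item.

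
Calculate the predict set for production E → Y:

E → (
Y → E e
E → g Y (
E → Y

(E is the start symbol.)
PREDICT(E → Y) = (FIRST(RHS) \ {ε}) ∪ (FOLLOW(E) if ε ∈ FIRST(RHS), i.e. RHS ⇒* ε)
FIRST(Y) = { '(', 'g' }
FIRST(Y) = { '(', 'g' }
ε ∉ FIRST(Y), so FOLLOW(E) is not added.
PREDICT(E → Y) = { '(', 'g' }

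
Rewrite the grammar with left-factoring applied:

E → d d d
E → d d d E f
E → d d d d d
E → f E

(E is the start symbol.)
E → d d d E'
E' → ε
E' → E f
E' → d d
E → f E

Left-factoring transforms A → αβ₁ | αβ₂ into A → αA' and A' → β₁ | β₂
(α is the longest common prefix among the alternatives). Repeat until
no nonterminal has two alternatives with a common prefix.

Round 1: E has alternatives sharing prefix 'd d d'. Introduce E': E → d d d E'
  Add: E' → ε
  Add: E' → E f
  Add: E' → d d

No remaining common prefixes — done.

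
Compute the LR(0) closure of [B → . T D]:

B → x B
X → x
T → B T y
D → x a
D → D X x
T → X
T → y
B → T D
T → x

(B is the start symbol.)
{ [B → . T D], [B → . x B], [T → . B T y], [T → . X], [T → . x], [T → . y], [X → . x] }

To compute CLOSURE, for each item [A → α.Bβ] where B is a non-terminal, add [B → .γ] for all productions B → γ; repeat for the newly added items until nothing changes.

Start with: [B → . T D]
  [B → . T D] has the dot before T: add [T → . B T y], [T → . X], [T → . y], [T → . x]
  [T → . B T y] has the dot before B: add [B → . x B]
  [T → . X] has the dot before X: add [X → . x]
No further items can be added.

CLOSURE = { [B → . T D], [B → . x B], [T → . B T y], [T → . X], [T → . x], [T → . y], [X → . x] }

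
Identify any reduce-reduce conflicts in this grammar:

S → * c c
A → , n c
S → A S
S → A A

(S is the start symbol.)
No reduce-reduce conflicts

Augment with S' → S and build the canonical LR(0) collection (I0 = CLOSURE({[S' → . S]}), then GOTO on every symbol after a dot until no new states appear). It has 11 states:
  I0: { [A → . , n c], [S → . * c c], [S → . A A], [S → . A S], [S' → . S] }  — shift
  I1: { [S → * . c c] }  — shift
  I2: { [A → , . n c] }  — shift
  I3: { [A → . , n c], [S → . * c c], [S → . A A], [S → . A S], [S → A . A], [S → A . S] }  — shift
  I4: { [S' → S .] }  — accept
  I5: { [A → . , n c], [S → . * c c], [S → . A A], [S → . A S], [S → A . A], [S → A . S], [S → A A .] }  — shift, reduce
  I6: { [S → A S .] }  — reduce
  I7: { [A → , n . c] }  — shift
  I8: { [A → , n c .] }  — reduce
  I9: { [S → * c . c] }  — shift
  I10: { [S → * c c .] }  — reduce

No state contains more than one complete item.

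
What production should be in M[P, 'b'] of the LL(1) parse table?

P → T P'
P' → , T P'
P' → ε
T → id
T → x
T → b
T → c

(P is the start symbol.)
P → T P'

To find M[P, 'b'], we find productions for P where 'b' is in the predict set (PREDICT(N → α) = (FIRST(α) \ {ε}) ∪ (FOLLOW(N) if α ⇒* ε)).

Relevant sets:
  FIRST(T) = { 'b', 'c', 'id', 'x' }

P → T P': PREDICT = { 'b', 'c', 'id', 'x' }
  'b' is in predict set, so this production goes in M[P, 'b']

M[P, 'b'] = P → T P'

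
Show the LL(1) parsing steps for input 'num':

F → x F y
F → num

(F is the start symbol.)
Stack is shown with the top on the left.

Stack  Input  Action
--------------------
F $    num $  output F → num
num $  num $  match 'num'
$      $      accept

The string is accepted.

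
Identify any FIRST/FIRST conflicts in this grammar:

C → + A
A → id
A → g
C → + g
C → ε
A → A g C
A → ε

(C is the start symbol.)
Yes. C → '+' A / C → '+' g on { '+' }; A → id / A → A g C on { 'id' }; A → g / A → A g C on { 'g' }

A FIRST/FIRST conflict occurs when two productions N → α and N → β for the same non-terminal have FIRST(α) ∩ FIRST(β) ≠ ∅ (with ε ∈ FIRST of a nullable right-hand side, so two nullable alternatives also conflict).

FIRST sets of the non-terminals at (or reachable through a nullable prefix from) the front of some alternative:
  FIRST(A) = { 'g', 'id', ε }

Productions for C:
  C → + A: FIRST = { '+' }
  C → + g: FIRST = { '+' }
  C → ε: FIRST = { ε }
Productions for A:
  A → id: FIRST = { 'id' }
  A → g: FIRST = { 'g' }
  A → A g C: FIRST = { 'g', 'id' }
  A → ε: FIRST = { ε }

Conflict for C: C → + A and C → + g
  Overlap: { '+' }
Conflict for A: A → id and A → A g C
  Overlap: { 'id' }
Conflict for A: A → g and A → A g C
  Overlap: { 'g' }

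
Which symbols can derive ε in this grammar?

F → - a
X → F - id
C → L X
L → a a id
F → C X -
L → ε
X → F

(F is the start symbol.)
A non-terminal is nullable if it can derive ε (the empty string): either it has an ε-production, or it has a production whose right-hand side consists entirely of nullable non-terminals.

ε-productions: L → ε
So L is immediately nullable.
No further non-terminal can be added: every production for the remaining non-terminals contains a terminal or a non-nullable non-terminal.
Nullable = { 'L' }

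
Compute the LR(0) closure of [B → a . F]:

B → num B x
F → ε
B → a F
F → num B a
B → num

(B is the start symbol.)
{ [B → a . F], [F → . num B a], [F → .] }

To compute CLOSURE, for each item [A → α.Bβ] where B is a non-terminal, add [B → .γ] for all productions B → γ; repeat for the newly added items until nothing changes.

Start with: [B → a . F]
  [B → a . F] has the dot before F: add [F → .], [F → . num B a]
No further items can be added.

CLOSURE = { [B → a . F], [F → . num B a], [F → .] }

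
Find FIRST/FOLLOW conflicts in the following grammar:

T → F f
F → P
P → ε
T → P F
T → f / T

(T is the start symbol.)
No FIRST/FOLLOW conflicts.

A FIRST/FOLLOW conflict occurs when a non-terminal N has a nullable alternative N → β (β ⇒* ε) and another alternative N → α with FIRST(α) ∩ FOLLOW(N) ≠ ∅: on such a lookahead the parser cannot decide between expanding α and letting N vanish via β.

Nullable non-terminals: F, P, T.
FIRST sets used below: FIRST(F) = { ε }, FIRST(P) = { ε }
F has a nullable alternative but only one production, so nothing to check.
P has a nullable alternative but only one production, so nothing to check.

T: nullable alternative(s) T → P F; FOLLOW(T) = { $ }
  T → F f: FIRST \ {ε} = { 'f' } — disjoint from FOLLOW(T)
  T → P F: FIRST \ {ε} = { } — this is the only nullable alternative, skip
  T → f / T: FIRST \ {ε} = { 'f' } — disjoint from FOLLOW(T)

No FIRST/FOLLOW conflicts found.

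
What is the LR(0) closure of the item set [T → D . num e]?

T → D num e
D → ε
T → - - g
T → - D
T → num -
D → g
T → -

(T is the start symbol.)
{ [T → D . num e] }

To compute CLOSURE, for each item [A → α.Bβ] where B is a non-terminal, add [B → .γ] for all productions B → γ; repeat for the newly added items until nothing changes.

Start with: [T → D . num e]
The dot precedes the terminal num, so nothing is added.

CLOSURE = { [T → D . num e] }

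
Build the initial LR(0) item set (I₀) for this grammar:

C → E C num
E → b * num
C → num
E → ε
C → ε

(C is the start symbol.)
First, augment the grammar with C' → C
I₀ = CLOSURE({ [C' → . C] }):
  [C' → . C] has the dot before C: add [C → . E C num], [C → . num], [C → .]
  [C → . E C num] has the dot before E: add [E → . b * num], [E → .]
No further items can be added.

I₀ = { [C → . E C num], [C → . num], [C → .], [C' → . C], [E → . b * num], [E → .] }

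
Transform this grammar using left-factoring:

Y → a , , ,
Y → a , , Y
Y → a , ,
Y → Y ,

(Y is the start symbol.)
Left-factoring transforms A → αβ₁ | αβ₂ into A → αA' and A' → β₁ | β₂
(α is the longest common prefix among the alternatives). Repeat until
no nonterminal has two alternatives with a common prefix.

Round 1: Y has alternatives sharing prefix 'a , ,'. Introduce Y': Y → a , , Y'
  Add: Y' → ,
  Add: Y' → Y
  Add: Y' → ε

No remaining common prefixes — done.

Resulting grammar:
Y → a , , Y'
Y' → ,
Y' → Y
Y' → ε
Y → Y ,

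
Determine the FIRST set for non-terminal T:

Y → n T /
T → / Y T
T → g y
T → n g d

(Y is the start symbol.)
{ '/', 'g', 'n' }

To compute FIRST(T), examine every production with T on the left-hand side, reading each right-hand side left to right until a non-nullable symbol is reached.

From T → / Y T:
  - '/' is a terminal: add '/' and stop
From T → g y:
  - g is a terminal: add 'g' and stop
From T → n g d:
  - n is a terminal: add 'n' and stop

Collecting: FIRST(T) = { '/', 'g', 'n' }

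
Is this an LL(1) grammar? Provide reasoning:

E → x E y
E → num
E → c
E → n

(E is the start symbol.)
Yes, the grammar is LL(1).

A grammar is LL(1) if for each non-terminal N with multiple productions, the predict sets of those productions are pairwise disjoint, where PREDICT(N → α) = (FIRST(α) \ {ε}) ∪ (FOLLOW(N) if α ⇒* ε).

For E:
  PREDICT(E → x E y) = { 'x' }
  PREDICT(E → num) = { 'num' }
  PREDICT(E → c) = { 'c' }
  PREDICT(E → n) = { 'n' }

All predict sets are disjoint. The grammar IS LL(1).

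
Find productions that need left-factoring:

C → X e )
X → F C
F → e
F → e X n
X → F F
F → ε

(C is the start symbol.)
Left-factoring is needed when two productions for the same non-terminal
share a common prefix on the right-hand side.

Productions for X:
  X → F C
  X → F F
Productions for F:
  F → e
  F → e X n
  F → ε

Found common prefix 'F' in productions for X
Found common prefix 'e' in productions for F

Answer: Yes, X has productions with common prefix 'F'; F has productions with common prefix 'e'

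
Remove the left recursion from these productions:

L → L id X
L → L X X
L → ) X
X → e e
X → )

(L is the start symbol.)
L is directly left-recursive. The standard transformation for
  A → A α₁ | ... | A α_m | β₁ | ... | β_n
is
  A  → β₁ A' | ... | β_n A'
  A' → α₁ A' | ... | α_m A' | ε

L → ) X becomes L → ) X L'
L → L id X becomes L' → id X L'
L → L X X becomes L' → X X L'
Add L' → ε

Productions for other non-terminals are unchanged:
  X → e e
  X → )

Resulting grammar:
L → ) X L'
L' → id X L'
L' → X X L'
L' → ε
X → e e
X → )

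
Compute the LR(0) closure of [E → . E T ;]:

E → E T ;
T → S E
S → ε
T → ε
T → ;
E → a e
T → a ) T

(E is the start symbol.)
To compute CLOSURE, for each item [A → α.Bβ] where B is a non-terminal, add [B → .γ] for all productions B → γ; repeat for the newly added items until nothing changes.

Start with: [E → . E T ;]
  [E → . E T ;] has the dot before E: add [E → . a e]
No further items can be added.

CLOSURE = { [E → . E T ;], [E → . a e] }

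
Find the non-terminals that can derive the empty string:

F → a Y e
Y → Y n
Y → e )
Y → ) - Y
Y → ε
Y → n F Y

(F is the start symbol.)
{ 'Y' }

ε-productions: Y → ε
So Y is immediately nullable.
No further non-terminal can be added: every production for the remaining non-terminals contains a terminal or a non-nullable non-terminal.
Nullable = { 'Y' }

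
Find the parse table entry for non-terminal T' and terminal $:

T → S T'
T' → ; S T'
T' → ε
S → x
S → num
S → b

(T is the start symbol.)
T' → ε

To find M[T', $], we find productions for T' where $ is in the predict set (PREDICT(N → α) = (FIRST(α) \ {ε}) ∪ (FOLLOW(N) if α ⇒* ε)).

Relevant sets:
  FOLLOW(T') = { $ }

T' → ; S T': PREDICT = { ';' }
T' → ε: PREDICT = { $ }
  $ is in predict set, so this production goes in M[T', $]

M[T', $] = T' → ε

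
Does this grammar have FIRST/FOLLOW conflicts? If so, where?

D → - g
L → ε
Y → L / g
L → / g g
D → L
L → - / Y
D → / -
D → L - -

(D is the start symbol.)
Yes. L → '/' g g with FOLLOW(L) on { '/' }; L → '-' '/' Y with FOLLOW(L) on { '-' }

Nullable non-terminals: D, L.
FIRST sets used below: FIRST(L) = { '-', '/', ε }

D: nullable alternative(s) D → L; FOLLOW(D) = { $ }
  D → - g: FIRST \ {ε} = { '-' } — disjoint from FOLLOW(D)
  D → L: FIRST \ {ε} = { '-', '/' } — this is the only nullable alternative, skip
  D → / -: FIRST \ {ε} = { '/' } — disjoint from FOLLOW(D)
  D → L - -: FIRST \ {ε} = { '-', '/' } — disjoint from FOLLOW(D)

L: nullable alternative(s) L → ε; FOLLOW(L) = { $, '-', '/' }
  L → ε: FIRST \ {ε} = { } — this is the only nullable alternative, skip
  L → / g g: FIRST \ {ε} = { '/' } — overlaps FOLLOW(L) on { '/' }: CONFLICT
  L → - / Y: FIRST \ {ε} = { '-' } — overlaps FOLLOW(L) on { '-' }: CONFLICT

Y has no nullable alternative, so no FIRST/FOLLOW check is needed there.

So the grammar has 2 FIRST/FOLLOW conflicts (marked CONFLICT above).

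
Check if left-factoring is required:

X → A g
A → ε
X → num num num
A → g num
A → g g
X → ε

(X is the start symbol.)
Left-factoring is needed when two productions for the same non-terminal
share a common prefix on the right-hand side.

Productions for X:
  X → A g
  X → num num num
  X → ε
Productions for A:
  A → ε
  A → g num
  A → g g

Found common prefix 'g' in productions for A

Answer: Yes, A has productions with common prefix 'g'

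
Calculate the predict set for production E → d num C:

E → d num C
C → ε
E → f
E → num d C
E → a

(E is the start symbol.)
{ 'd' }

PREDICT(E → d num C) = (FIRST(RHS) \ {ε}) ∪ (FOLLOW(E) if ε ∈ FIRST(RHS), i.e. RHS ⇒* ε)
FIRST(d num C) = { 'd' }
ε ∉ FIRST(d num C), so FOLLOW(E) is not added.
PREDICT(E → d num C) = { 'd' }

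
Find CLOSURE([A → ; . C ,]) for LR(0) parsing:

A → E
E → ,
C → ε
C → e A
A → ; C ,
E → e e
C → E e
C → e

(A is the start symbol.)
{ [A → ; . C ,], [C → . E e], [C → . e A], [C → . e], [C → .], [E → . ,], [E → . e e] }

Start with: [A → ; . C ,]
  [A → ; . C ,] has the dot before C: add [C → .], [C → . e A], [C → . E e], [C → . e]
  [C → . E e] has the dot before E: add [E → . ,], [E → . e e]
No further items can be added.

CLOSURE = { [A → ; . C ,], [C → . E e], [C → . e A], [C → . e], [C → .], [E → . ,], [E → . e e] }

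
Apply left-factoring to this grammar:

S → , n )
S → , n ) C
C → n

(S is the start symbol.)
S → , n ) S'
S' → ε
S' → C
C → n

Left-factoring transforms A → αβ₁ | αβ₂ into A → αA' and A' → β₁ | β₂
(α is the longest common prefix among the alternatives). Repeat until
no nonterminal has two alternatives with a common prefix.

Round 1: S has alternatives sharing prefix ', n )'. Introduce S': S → , n ) S'
  Add: S' → ε
  Add: S' → C

No remaining common prefixes — done.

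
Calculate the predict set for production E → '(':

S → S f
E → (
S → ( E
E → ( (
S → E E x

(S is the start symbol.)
{ '(' }

PREDICT(E → '(') = (FIRST(RHS) \ {ε}) ∪ (FOLLOW(E) if ε ∈ FIRST(RHS), i.e. RHS ⇒* ε)
FIRST('(') = { '(' }
ε ∉ FIRST('('), so FOLLOW(E) is not added.
PREDICT(E → '(') = { '(' }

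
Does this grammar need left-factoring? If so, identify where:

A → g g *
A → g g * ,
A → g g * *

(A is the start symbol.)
Left-factoring is needed when two productions for the same non-terminal
share a common prefix on the right-hand side.

Productions for A:
  A → g g *
  A → g g * ,
  A → g g * *

Found common prefix 'g g *' in productions for A

Answer: Yes, A has productions with common prefix 'g g *'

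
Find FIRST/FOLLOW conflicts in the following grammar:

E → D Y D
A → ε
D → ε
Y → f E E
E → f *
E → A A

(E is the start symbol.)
Yes. E → D Y D with FOLLOW(E) on { 'f' }; E → f '*' with FOLLOW(E) on { 'f' }

A FIRST/FOLLOW conflict occurs when a non-terminal N has a nullable alternative N → β (β ⇒* ε) and another alternative N → α with FIRST(α) ∩ FOLLOW(N) ≠ ∅: on such a lookahead the parser cannot decide between expanding α and letting N vanish via β.

Nullable non-terminals: A, D, E.
FIRST sets used below: FIRST(D) = { ε }, FIRST(Y) = { 'f' }, FIRST(A) = { ε }
A has a nullable alternative but only one production, so nothing to check.
D has a nullable alternative but only one production, so nothing to check.

E: nullable alternative(s) E → A A; FOLLOW(E) = { $, 'f' }
  E → D Y D: FIRST \ {ε} = { 'f' } — overlaps FOLLOW(E) on { 'f' }: CONFLICT
  E → f *: FIRST \ {ε} = { 'f' } — overlaps FOLLOW(E) on { 'f' }: CONFLICT
  E → A A: FIRST \ {ε} = { } — this is the only nullable alternative, skip

Y has no nullable alternative, so no FIRST/FOLLOW check is needed there.

So the grammar has 2 FIRST/FOLLOW conflicts (marked CONFLICT above).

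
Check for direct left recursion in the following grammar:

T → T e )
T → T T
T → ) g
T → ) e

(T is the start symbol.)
Yes, T is left-recursive

T → T e ): LEFT RECURSIVE (starts with T)
T → T T: LEFT RECURSIVE (starts with T)
T → ) g: starts with ')'
T → ) e: starts with ')'

The grammar has direct left recursion on: T.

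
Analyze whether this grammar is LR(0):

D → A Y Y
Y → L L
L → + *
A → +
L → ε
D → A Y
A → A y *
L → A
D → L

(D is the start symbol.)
No. Shift-reduce conflict between [L → .] and [A → . +]

A grammar is LR(0) if no state in the canonical LR(0) collection has:
  - both a shift item (dot before a terminal) and a complete item (shift-reduce conflict), or
  - two or more complete items (reduce-reduce conflict; the accept item [D' → D .] counts as a complete item here).

Augment with D' → D and build the canonical LR(0) collection (I0 = CLOSURE({[D' → . D]}), then GOTO on every symbol after a dot until no new states appear). It has 13 states:
  I0: { [A → . +], [A → . A y *], [D → . A Y Y], [D → . A Y], [D → . L], [D' → . D], [L → . + *], [L → . A], [L → .] }  — shift, reduce
  I1: { [A → + .], [L → + . *] }  — shift, reduce
  I2: { [A → . +], [A → . A y *], [A → A . y *], [D → A . Y Y], [D → A . Y], [L → . + *], [L → . A], [L → .], [L → A .], [Y → . L L] }  — shift, 2 reduces
  I3: { [D' → D .] }  — accept
  I4: { [D → L .] }  — reduce
  I5: { [A → A . y *], [L → A .] }  — shift, reduce
  I6: { [A → . +], [A → . A y *], [L → . + *], [L → . A], [L → .], [Y → L . L] }  — shift, reduce
  I7: { [A → . +], [A → . A y *], [D → A Y . Y], [D → A Y .], [L → . + *], [L → . A], [L → .], [Y → . L L] }  — shift, 2 reduces
  I8: { [A → A y . *] }  — shift
  I9: { [A → A y * .] }  — reduce
  I10: { [D → A Y Y .] }  — reduce
  I11: { [Y → L L .] }  — reduce
  I12: { [L → + * .] }  — reduce

Conflict in state I0:
  Shift-reduce conflict between [L → .] and [A → . +]
So the grammar is NOT LR(0).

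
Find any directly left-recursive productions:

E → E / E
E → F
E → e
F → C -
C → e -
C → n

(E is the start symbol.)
Yes, E is left-recursive

Direct left recursion occurs when N → N α for some non-terminal N (the right-hand side begins with the left-hand side itself).

E → E / E: LEFT RECURSIVE (starts with E)
E → F: starts with F
E → e: starts with e
F → C -: starts with C
C → e -: starts with e
C → n: starts with n

The grammar has direct left recursion on: E.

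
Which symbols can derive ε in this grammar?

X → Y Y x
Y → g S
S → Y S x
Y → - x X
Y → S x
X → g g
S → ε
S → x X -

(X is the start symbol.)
A non-terminal is nullable if it can derive ε (the empty string): either it has an ε-production, or it has a production whose right-hand side consists entirely of nullable non-terminals.

ε-productions: S → ε
So S is immediately nullable.
No further non-terminal can be added: every production for the remaining non-terminals contains a terminal or a non-nullable non-terminal.
Nullable = { 'S' }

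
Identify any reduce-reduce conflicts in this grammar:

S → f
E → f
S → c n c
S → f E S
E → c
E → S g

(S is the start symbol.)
Yes — I7: [E → f .] vs [S → f .]

A reduce-reduce conflict occurs when an LR(0) state has two complete items [A → α .] and [B → β .] — both call for a reduction, and with no lookahead the parser cannot choose between them.

Augment with S' → S and build the canonical LR(0) collection (I0 = CLOSURE({[S' → . S]}), then GOTO on every symbol after a dot until no new states appear). It has 12 states:
  I0: { [S → . c n c], [S → . f E S], [S → . f], [S' → . S] }  — shift
  I1: { [S' → S .] }  — accept
  I2: { [S → c . n c] }  — shift
  I3: { [E → . S g], [E → . c], [E → . f], [S → . c n c], [S → . f E S], [S → . f], [S → f . E S], [S → f .] }  — shift, reduce
  I4: { [S → . c n c], [S → . f E S], [S → . f], [S → f E . S] }  — shift
  I5: { [E → S . g] }  — shift
  I6: { [E → c .], [S → c . n c] }  — shift, reduce
  I7: { [E → . S g], [E → . c], [E → . f], [E → f .], [S → . c n c], [S → . f E S], [S → . f], [S → f . E S], [S → f .] }  — shift, 2 reduces
  I8: { [S → c n . c] }  — shift
  I9: { [S → c n c .] }  — reduce
  I10: { [E → S g .] }  — reduce
  I11: { [S → f E S .] }  — reduce

I7 contains complete items [E → f .], [S → f .] — reduce-reduce conflict.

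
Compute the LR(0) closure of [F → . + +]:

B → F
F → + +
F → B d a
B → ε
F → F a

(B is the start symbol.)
To compute CLOSURE, for each item [A → α.Bβ] where B is a non-terminal, add [B → .γ] for all productions B → γ; repeat for the newly added items until nothing changes.

Start with: [F → . + +]
The dot precedes the terminal '+', so nothing is added.

CLOSURE = { [F → . + +] }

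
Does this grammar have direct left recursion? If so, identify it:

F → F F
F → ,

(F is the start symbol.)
Yes, F is left-recursive

Direct left recursion occurs when N → N α for some non-terminal N (the right-hand side begins with the left-hand side itself).

F → F F: LEFT RECURSIVE (starts with F)
F → ,: starts with ','

The grammar has direct left recursion on: F.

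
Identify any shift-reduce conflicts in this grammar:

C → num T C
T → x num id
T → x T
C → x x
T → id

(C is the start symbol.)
A shift-reduce conflict occurs when an LR(0) state has both:
  - a complete (reduce) item [A → α .] (dot at the end), and
  - a shift item [B → β . c γ] (dot before a terminal).

Augment with C' → C and build the canonical LR(0) collection (I0 = CLOSURE({[C' → . C]}), then GOTO on every symbol after a dot until no new states appear). It has 12 states:
  I0: { [C → . num T C], [C → . x x], [C' → . C] }  — shift
  I1: { [C' → C .] }  — accept
  I2: { [C → num . T C], [T → . id], [T → . x T], [T → . x num id] }  — shift
  I3: { [C → x . x] }  — shift
  I4: { [C → x x .] }  — reduce
  I5: { [C → . num T C], [C → . x x], [C → num T . C] }  — shift
  I6: { [T → id .] }  — reduce
  I7: { [T → . id], [T → . x T], [T → . x num id], [T → x . T], [T → x . num id] }  — shift
  I8: { [T → x T .] }  — reduce
  I9: { [T → x num . id] }  — shift
  I10: { [T → x num id .] }  — reduce
  I11: { [C → num T C .] }  — reduce

No state contains both a complete item and a shift item.

Answer: No shift-reduce conflicts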